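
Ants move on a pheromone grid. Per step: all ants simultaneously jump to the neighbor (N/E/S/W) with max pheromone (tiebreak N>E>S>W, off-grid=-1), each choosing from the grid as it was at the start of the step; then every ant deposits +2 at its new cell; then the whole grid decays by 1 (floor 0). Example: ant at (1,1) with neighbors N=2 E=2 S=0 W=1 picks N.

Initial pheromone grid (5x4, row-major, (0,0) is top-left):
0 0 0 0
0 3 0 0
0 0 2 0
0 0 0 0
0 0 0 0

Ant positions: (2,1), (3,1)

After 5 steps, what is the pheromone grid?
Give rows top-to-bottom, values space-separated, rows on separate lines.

After step 1: ants at (1,1),(2,1)
  0 0 0 0
  0 4 0 0
  0 1 1 0
  0 0 0 0
  0 0 0 0
After step 2: ants at (2,1),(1,1)
  0 0 0 0
  0 5 0 0
  0 2 0 0
  0 0 0 0
  0 0 0 0
After step 3: ants at (1,1),(2,1)
  0 0 0 0
  0 6 0 0
  0 3 0 0
  0 0 0 0
  0 0 0 0
After step 4: ants at (2,1),(1,1)
  0 0 0 0
  0 7 0 0
  0 4 0 0
  0 0 0 0
  0 0 0 0
After step 5: ants at (1,1),(2,1)
  0 0 0 0
  0 8 0 0
  0 5 0 0
  0 0 0 0
  0 0 0 0

0 0 0 0
0 8 0 0
0 5 0 0
0 0 0 0
0 0 0 0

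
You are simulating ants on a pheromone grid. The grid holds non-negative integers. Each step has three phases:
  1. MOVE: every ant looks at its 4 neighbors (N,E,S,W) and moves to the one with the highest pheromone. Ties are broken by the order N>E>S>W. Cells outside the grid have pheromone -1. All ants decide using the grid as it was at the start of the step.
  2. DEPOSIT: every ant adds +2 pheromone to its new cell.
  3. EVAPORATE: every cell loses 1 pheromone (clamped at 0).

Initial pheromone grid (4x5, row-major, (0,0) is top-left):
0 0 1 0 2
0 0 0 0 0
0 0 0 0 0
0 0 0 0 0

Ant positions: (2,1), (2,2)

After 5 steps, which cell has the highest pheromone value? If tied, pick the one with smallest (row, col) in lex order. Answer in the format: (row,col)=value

Answer: (1,1)=5

Derivation:
Step 1: ant0:(2,1)->N->(1,1) | ant1:(2,2)->N->(1,2)
  grid max=1 at (0,4)
Step 2: ant0:(1,1)->E->(1,2) | ant1:(1,2)->W->(1,1)
  grid max=2 at (1,1)
Step 3: ant0:(1,2)->W->(1,1) | ant1:(1,1)->E->(1,2)
  grid max=3 at (1,1)
Step 4: ant0:(1,1)->E->(1,2) | ant1:(1,2)->W->(1,1)
  grid max=4 at (1,1)
Step 5: ant0:(1,2)->W->(1,1) | ant1:(1,1)->E->(1,2)
  grid max=5 at (1,1)
Final grid:
  0 0 0 0 0
  0 5 5 0 0
  0 0 0 0 0
  0 0 0 0 0
Max pheromone 5 at (1,1)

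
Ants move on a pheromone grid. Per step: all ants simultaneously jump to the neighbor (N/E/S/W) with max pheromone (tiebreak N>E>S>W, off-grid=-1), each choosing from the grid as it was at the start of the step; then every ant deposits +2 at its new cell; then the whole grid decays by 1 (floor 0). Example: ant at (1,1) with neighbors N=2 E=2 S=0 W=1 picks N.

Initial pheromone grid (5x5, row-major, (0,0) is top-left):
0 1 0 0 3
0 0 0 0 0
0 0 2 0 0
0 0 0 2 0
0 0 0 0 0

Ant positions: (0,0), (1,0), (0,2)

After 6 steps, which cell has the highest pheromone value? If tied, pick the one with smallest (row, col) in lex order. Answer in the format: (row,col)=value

Step 1: ant0:(0,0)->E->(0,1) | ant1:(1,0)->N->(0,0) | ant2:(0,2)->W->(0,1)
  grid max=4 at (0,1)
Step 2: ant0:(0,1)->W->(0,0) | ant1:(0,0)->E->(0,1) | ant2:(0,1)->W->(0,0)
  grid max=5 at (0,1)
Step 3: ant0:(0,0)->E->(0,1) | ant1:(0,1)->W->(0,0) | ant2:(0,0)->E->(0,1)
  grid max=8 at (0,1)
Step 4: ant0:(0,1)->W->(0,0) | ant1:(0,0)->E->(0,1) | ant2:(0,1)->W->(0,0)
  grid max=9 at (0,1)
Step 5: ant0:(0,0)->E->(0,1) | ant1:(0,1)->W->(0,0) | ant2:(0,0)->E->(0,1)
  grid max=12 at (0,1)
Step 6: ant0:(0,1)->W->(0,0) | ant1:(0,0)->E->(0,1) | ant2:(0,1)->W->(0,0)
  grid max=13 at (0,1)
Final grid:
  12 13 0 0 0
  0 0 0 0 0
  0 0 0 0 0
  0 0 0 0 0
  0 0 0 0 0
Max pheromone 13 at (0,1)

Answer: (0,1)=13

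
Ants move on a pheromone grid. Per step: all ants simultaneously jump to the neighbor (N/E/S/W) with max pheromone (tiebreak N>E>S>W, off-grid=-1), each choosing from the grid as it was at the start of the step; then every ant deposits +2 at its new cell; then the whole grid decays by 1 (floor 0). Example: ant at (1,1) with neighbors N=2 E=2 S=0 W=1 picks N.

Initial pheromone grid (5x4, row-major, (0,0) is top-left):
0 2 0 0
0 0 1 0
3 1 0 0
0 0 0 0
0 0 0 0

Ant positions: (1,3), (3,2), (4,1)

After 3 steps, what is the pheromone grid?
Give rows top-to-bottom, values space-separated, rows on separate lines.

After step 1: ants at (1,2),(2,2),(3,1)
  0 1 0 0
  0 0 2 0
  2 0 1 0
  0 1 0 0
  0 0 0 0
After step 2: ants at (2,2),(1,2),(2,1)
  0 0 0 0
  0 0 3 0
  1 1 2 0
  0 0 0 0
  0 0 0 0
After step 3: ants at (1,2),(2,2),(2,2)
  0 0 0 0
  0 0 4 0
  0 0 5 0
  0 0 0 0
  0 0 0 0

0 0 0 0
0 0 4 0
0 0 5 0
0 0 0 0
0 0 0 0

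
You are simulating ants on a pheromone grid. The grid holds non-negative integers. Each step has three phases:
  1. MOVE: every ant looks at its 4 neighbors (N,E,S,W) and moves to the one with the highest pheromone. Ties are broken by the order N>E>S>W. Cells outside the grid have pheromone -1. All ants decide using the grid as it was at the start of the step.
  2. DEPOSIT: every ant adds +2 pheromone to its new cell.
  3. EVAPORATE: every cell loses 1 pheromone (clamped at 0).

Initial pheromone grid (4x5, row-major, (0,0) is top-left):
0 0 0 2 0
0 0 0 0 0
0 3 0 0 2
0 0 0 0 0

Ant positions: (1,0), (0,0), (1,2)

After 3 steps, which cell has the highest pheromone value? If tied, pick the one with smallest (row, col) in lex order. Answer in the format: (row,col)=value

Step 1: ant0:(1,0)->N->(0,0) | ant1:(0,0)->E->(0,1) | ant2:(1,2)->N->(0,2)
  grid max=2 at (2,1)
Step 2: ant0:(0,0)->E->(0,1) | ant1:(0,1)->E->(0,2) | ant2:(0,2)->E->(0,3)
  grid max=2 at (0,1)
Step 3: ant0:(0,1)->E->(0,2) | ant1:(0,2)->E->(0,3) | ant2:(0,3)->W->(0,2)
  grid max=5 at (0,2)
Final grid:
  0 1 5 3 0
  0 0 0 0 0
  0 0 0 0 0
  0 0 0 0 0
Max pheromone 5 at (0,2)

Answer: (0,2)=5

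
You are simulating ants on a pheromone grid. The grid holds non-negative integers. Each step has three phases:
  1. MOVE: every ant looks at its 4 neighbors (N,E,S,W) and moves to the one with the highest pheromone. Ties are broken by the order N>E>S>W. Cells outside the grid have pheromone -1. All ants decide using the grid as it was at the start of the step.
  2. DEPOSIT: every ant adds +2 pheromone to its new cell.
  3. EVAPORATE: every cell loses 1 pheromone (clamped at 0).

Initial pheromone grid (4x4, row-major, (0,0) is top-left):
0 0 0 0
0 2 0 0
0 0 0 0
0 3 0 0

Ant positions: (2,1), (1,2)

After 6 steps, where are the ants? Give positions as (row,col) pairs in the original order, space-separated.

Step 1: ant0:(2,1)->S->(3,1) | ant1:(1,2)->W->(1,1)
  grid max=4 at (3,1)
Step 2: ant0:(3,1)->N->(2,1) | ant1:(1,1)->N->(0,1)
  grid max=3 at (3,1)
Step 3: ant0:(2,1)->S->(3,1) | ant1:(0,1)->S->(1,1)
  grid max=4 at (3,1)
Step 4: ant0:(3,1)->N->(2,1) | ant1:(1,1)->N->(0,1)
  grid max=3 at (3,1)
Step 5: ant0:(2,1)->S->(3,1) | ant1:(0,1)->S->(1,1)
  grid max=4 at (3,1)
Step 6: ant0:(3,1)->N->(2,1) | ant1:(1,1)->N->(0,1)
  grid max=3 at (3,1)

(2,1) (0,1)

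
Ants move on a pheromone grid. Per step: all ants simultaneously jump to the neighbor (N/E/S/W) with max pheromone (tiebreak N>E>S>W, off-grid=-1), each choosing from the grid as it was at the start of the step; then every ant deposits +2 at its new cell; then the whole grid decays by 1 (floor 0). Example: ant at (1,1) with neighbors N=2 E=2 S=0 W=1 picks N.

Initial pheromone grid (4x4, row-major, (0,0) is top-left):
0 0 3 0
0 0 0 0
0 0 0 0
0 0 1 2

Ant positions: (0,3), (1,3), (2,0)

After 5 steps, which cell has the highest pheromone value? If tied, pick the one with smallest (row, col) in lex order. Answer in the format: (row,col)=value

Answer: (0,2)=10

Derivation:
Step 1: ant0:(0,3)->W->(0,2) | ant1:(1,3)->N->(0,3) | ant2:(2,0)->N->(1,0)
  grid max=4 at (0,2)
Step 2: ant0:(0,2)->E->(0,3) | ant1:(0,3)->W->(0,2) | ant2:(1,0)->N->(0,0)
  grid max=5 at (0,2)
Step 3: ant0:(0,3)->W->(0,2) | ant1:(0,2)->E->(0,3) | ant2:(0,0)->E->(0,1)
  grid max=6 at (0,2)
Step 4: ant0:(0,2)->E->(0,3) | ant1:(0,3)->W->(0,2) | ant2:(0,1)->E->(0,2)
  grid max=9 at (0,2)
Step 5: ant0:(0,3)->W->(0,2) | ant1:(0,2)->E->(0,3) | ant2:(0,2)->E->(0,3)
  grid max=10 at (0,2)
Final grid:
  0 0 10 7
  0 0 0 0
  0 0 0 0
  0 0 0 0
Max pheromone 10 at (0,2)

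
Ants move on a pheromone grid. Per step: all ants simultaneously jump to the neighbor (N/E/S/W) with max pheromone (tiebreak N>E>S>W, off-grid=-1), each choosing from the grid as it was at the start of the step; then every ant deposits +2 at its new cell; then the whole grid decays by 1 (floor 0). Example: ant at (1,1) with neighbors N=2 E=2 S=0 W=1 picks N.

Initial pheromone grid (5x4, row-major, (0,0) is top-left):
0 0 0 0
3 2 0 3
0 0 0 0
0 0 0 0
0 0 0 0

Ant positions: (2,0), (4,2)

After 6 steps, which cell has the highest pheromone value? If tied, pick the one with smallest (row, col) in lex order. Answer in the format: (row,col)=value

Answer: (1,1)=6

Derivation:
Step 1: ant0:(2,0)->N->(1,0) | ant1:(4,2)->N->(3,2)
  grid max=4 at (1,0)
Step 2: ant0:(1,0)->E->(1,1) | ant1:(3,2)->N->(2,2)
  grid max=3 at (1,0)
Step 3: ant0:(1,1)->W->(1,0) | ant1:(2,2)->N->(1,2)
  grid max=4 at (1,0)
Step 4: ant0:(1,0)->E->(1,1) | ant1:(1,2)->W->(1,1)
  grid max=4 at (1,1)
Step 5: ant0:(1,1)->W->(1,0) | ant1:(1,1)->W->(1,0)
  grid max=6 at (1,0)
Step 6: ant0:(1,0)->E->(1,1) | ant1:(1,0)->E->(1,1)
  grid max=6 at (1,1)
Final grid:
  0 0 0 0
  5 6 0 0
  0 0 0 0
  0 0 0 0
  0 0 0 0
Max pheromone 6 at (1,1)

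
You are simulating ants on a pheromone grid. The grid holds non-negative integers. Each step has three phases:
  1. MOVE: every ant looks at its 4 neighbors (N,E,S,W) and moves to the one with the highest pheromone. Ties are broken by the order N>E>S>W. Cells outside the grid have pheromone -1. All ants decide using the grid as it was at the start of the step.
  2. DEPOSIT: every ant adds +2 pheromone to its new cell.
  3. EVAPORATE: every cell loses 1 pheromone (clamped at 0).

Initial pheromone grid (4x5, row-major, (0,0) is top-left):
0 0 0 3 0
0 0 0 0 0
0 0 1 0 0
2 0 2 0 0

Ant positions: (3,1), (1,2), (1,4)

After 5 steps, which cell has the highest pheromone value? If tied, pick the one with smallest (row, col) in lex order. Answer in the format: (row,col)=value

Step 1: ant0:(3,1)->E->(3,2) | ant1:(1,2)->S->(2,2) | ant2:(1,4)->N->(0,4)
  grid max=3 at (3,2)
Step 2: ant0:(3,2)->N->(2,2) | ant1:(2,2)->S->(3,2) | ant2:(0,4)->W->(0,3)
  grid max=4 at (3,2)
Step 3: ant0:(2,2)->S->(3,2) | ant1:(3,2)->N->(2,2) | ant2:(0,3)->E->(0,4)
  grid max=5 at (3,2)
Step 4: ant0:(3,2)->N->(2,2) | ant1:(2,2)->S->(3,2) | ant2:(0,4)->W->(0,3)
  grid max=6 at (3,2)
Step 5: ant0:(2,2)->S->(3,2) | ant1:(3,2)->N->(2,2) | ant2:(0,3)->E->(0,4)
  grid max=7 at (3,2)
Final grid:
  0 0 0 2 1
  0 0 0 0 0
  0 0 6 0 0
  0 0 7 0 0
Max pheromone 7 at (3,2)

Answer: (3,2)=7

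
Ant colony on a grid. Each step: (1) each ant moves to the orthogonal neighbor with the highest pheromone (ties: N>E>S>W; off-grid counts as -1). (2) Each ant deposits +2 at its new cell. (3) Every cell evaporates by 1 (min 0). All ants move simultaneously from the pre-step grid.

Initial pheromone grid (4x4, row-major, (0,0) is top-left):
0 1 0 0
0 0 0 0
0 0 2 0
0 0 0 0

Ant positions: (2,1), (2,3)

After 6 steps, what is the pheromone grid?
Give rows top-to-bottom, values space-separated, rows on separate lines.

After step 1: ants at (2,2),(2,2)
  0 0 0 0
  0 0 0 0
  0 0 5 0
  0 0 0 0
After step 2: ants at (1,2),(1,2)
  0 0 0 0
  0 0 3 0
  0 0 4 0
  0 0 0 0
After step 3: ants at (2,2),(2,2)
  0 0 0 0
  0 0 2 0
  0 0 7 0
  0 0 0 0
After step 4: ants at (1,2),(1,2)
  0 0 0 0
  0 0 5 0
  0 0 6 0
  0 0 0 0
After step 5: ants at (2,2),(2,2)
  0 0 0 0
  0 0 4 0
  0 0 9 0
  0 0 0 0
After step 6: ants at (1,2),(1,2)
  0 0 0 0
  0 0 7 0
  0 0 8 0
  0 0 0 0

0 0 0 0
0 0 7 0
0 0 8 0
0 0 0 0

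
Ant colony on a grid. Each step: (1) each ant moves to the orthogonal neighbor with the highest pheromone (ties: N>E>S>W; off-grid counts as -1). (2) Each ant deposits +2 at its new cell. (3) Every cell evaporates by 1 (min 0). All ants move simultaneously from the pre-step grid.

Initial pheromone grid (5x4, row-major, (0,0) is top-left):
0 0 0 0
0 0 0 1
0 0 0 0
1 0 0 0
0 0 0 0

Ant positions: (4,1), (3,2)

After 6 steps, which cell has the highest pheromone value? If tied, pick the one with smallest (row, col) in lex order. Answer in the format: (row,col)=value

Step 1: ant0:(4,1)->N->(3,1) | ant1:(3,2)->N->(2,2)
  grid max=1 at (2,2)
Step 2: ant0:(3,1)->N->(2,1) | ant1:(2,2)->N->(1,2)
  grid max=1 at (1,2)
Step 3: ant0:(2,1)->N->(1,1) | ant1:(1,2)->N->(0,2)
  grid max=1 at (0,2)
Step 4: ant0:(1,1)->N->(0,1) | ant1:(0,2)->E->(0,3)
  grid max=1 at (0,1)
Step 5: ant0:(0,1)->E->(0,2) | ant1:(0,3)->S->(1,3)
  grid max=1 at (0,2)
Step 6: ant0:(0,2)->E->(0,3) | ant1:(1,3)->N->(0,3)
  grid max=3 at (0,3)
Final grid:
  0 0 0 3
  0 0 0 0
  0 0 0 0
  0 0 0 0
  0 0 0 0
Max pheromone 3 at (0,3)

Answer: (0,3)=3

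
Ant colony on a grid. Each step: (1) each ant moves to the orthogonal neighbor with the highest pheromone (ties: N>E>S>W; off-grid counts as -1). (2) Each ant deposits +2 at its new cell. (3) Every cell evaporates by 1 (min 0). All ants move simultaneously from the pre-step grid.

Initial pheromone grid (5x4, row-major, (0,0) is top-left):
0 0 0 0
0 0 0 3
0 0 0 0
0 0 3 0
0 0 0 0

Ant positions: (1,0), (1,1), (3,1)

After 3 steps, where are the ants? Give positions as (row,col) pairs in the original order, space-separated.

Step 1: ant0:(1,0)->N->(0,0) | ant1:(1,1)->N->(0,1) | ant2:(3,1)->E->(3,2)
  grid max=4 at (3,2)
Step 2: ant0:(0,0)->E->(0,1) | ant1:(0,1)->W->(0,0) | ant2:(3,2)->N->(2,2)
  grid max=3 at (3,2)
Step 3: ant0:(0,1)->W->(0,0) | ant1:(0,0)->E->(0,1) | ant2:(2,2)->S->(3,2)
  grid max=4 at (3,2)

(0,0) (0,1) (3,2)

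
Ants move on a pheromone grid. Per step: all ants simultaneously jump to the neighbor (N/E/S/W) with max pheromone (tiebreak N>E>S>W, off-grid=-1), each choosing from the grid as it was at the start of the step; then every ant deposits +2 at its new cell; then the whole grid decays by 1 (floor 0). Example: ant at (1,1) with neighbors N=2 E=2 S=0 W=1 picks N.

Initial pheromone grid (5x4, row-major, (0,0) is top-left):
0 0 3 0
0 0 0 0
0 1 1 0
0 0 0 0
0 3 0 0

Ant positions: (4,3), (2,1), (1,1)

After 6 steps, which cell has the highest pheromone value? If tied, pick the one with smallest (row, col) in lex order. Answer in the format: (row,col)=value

Answer: (2,1)=11

Derivation:
Step 1: ant0:(4,3)->N->(3,3) | ant1:(2,1)->E->(2,2) | ant2:(1,1)->S->(2,1)
  grid max=2 at (0,2)
Step 2: ant0:(3,3)->N->(2,3) | ant1:(2,2)->W->(2,1) | ant2:(2,1)->E->(2,2)
  grid max=3 at (2,1)
Step 3: ant0:(2,3)->W->(2,2) | ant1:(2,1)->E->(2,2) | ant2:(2,2)->W->(2,1)
  grid max=6 at (2,2)
Step 4: ant0:(2,2)->W->(2,1) | ant1:(2,2)->W->(2,1) | ant2:(2,1)->E->(2,2)
  grid max=7 at (2,1)
Step 5: ant0:(2,1)->E->(2,2) | ant1:(2,1)->E->(2,2) | ant2:(2,2)->W->(2,1)
  grid max=10 at (2,2)
Step 6: ant0:(2,2)->W->(2,1) | ant1:(2,2)->W->(2,1) | ant2:(2,1)->E->(2,2)
  grid max=11 at (2,1)
Final grid:
  0 0 0 0
  0 0 0 0
  0 11 11 0
  0 0 0 0
  0 0 0 0
Max pheromone 11 at (2,1)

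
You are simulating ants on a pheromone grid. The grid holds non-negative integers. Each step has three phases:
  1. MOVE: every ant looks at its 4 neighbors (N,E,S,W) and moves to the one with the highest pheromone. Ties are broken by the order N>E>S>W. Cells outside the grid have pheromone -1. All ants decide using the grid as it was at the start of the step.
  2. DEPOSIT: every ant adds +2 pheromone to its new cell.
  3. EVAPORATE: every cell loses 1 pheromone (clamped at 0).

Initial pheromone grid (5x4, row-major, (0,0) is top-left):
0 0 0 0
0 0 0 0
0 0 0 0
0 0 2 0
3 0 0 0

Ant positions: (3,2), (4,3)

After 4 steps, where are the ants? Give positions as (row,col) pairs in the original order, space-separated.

Step 1: ant0:(3,2)->N->(2,2) | ant1:(4,3)->N->(3,3)
  grid max=2 at (4,0)
Step 2: ant0:(2,2)->S->(3,2) | ant1:(3,3)->W->(3,2)
  grid max=4 at (3,2)
Step 3: ant0:(3,2)->N->(2,2) | ant1:(3,2)->N->(2,2)
  grid max=3 at (2,2)
Step 4: ant0:(2,2)->S->(3,2) | ant1:(2,2)->S->(3,2)
  grid max=6 at (3,2)

(3,2) (3,2)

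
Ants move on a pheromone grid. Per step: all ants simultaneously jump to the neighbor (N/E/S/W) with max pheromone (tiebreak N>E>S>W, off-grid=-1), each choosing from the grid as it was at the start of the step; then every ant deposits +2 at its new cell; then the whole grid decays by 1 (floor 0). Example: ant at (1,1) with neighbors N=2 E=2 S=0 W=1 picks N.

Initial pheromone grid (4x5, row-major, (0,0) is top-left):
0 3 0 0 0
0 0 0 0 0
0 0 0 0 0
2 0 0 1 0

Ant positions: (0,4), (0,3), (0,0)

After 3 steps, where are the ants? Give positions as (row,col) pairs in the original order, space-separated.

Step 1: ant0:(0,4)->S->(1,4) | ant1:(0,3)->E->(0,4) | ant2:(0,0)->E->(0,1)
  grid max=4 at (0,1)
Step 2: ant0:(1,4)->N->(0,4) | ant1:(0,4)->S->(1,4) | ant2:(0,1)->E->(0,2)
  grid max=3 at (0,1)
Step 3: ant0:(0,4)->S->(1,4) | ant1:(1,4)->N->(0,4) | ant2:(0,2)->W->(0,1)
  grid max=4 at (0,1)

(1,4) (0,4) (0,1)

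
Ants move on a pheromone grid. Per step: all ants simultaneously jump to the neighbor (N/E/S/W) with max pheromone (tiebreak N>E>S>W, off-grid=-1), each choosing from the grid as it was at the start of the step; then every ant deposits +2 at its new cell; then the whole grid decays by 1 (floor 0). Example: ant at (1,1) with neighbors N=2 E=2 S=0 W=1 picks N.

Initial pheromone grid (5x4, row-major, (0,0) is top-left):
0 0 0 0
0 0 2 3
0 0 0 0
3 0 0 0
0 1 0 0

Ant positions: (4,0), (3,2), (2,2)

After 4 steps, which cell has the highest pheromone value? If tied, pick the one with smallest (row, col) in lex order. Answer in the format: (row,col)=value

Answer: (1,2)=6

Derivation:
Step 1: ant0:(4,0)->N->(3,0) | ant1:(3,2)->N->(2,2) | ant2:(2,2)->N->(1,2)
  grid max=4 at (3,0)
Step 2: ant0:(3,0)->N->(2,0) | ant1:(2,2)->N->(1,2) | ant2:(1,2)->E->(1,3)
  grid max=4 at (1,2)
Step 3: ant0:(2,0)->S->(3,0) | ant1:(1,2)->E->(1,3) | ant2:(1,3)->W->(1,2)
  grid max=5 at (1,2)
Step 4: ant0:(3,0)->N->(2,0) | ant1:(1,3)->W->(1,2) | ant2:(1,2)->E->(1,3)
  grid max=6 at (1,2)
Final grid:
  0 0 0 0
  0 0 6 5
  1 0 0 0
  3 0 0 0
  0 0 0 0
Max pheromone 6 at (1,2)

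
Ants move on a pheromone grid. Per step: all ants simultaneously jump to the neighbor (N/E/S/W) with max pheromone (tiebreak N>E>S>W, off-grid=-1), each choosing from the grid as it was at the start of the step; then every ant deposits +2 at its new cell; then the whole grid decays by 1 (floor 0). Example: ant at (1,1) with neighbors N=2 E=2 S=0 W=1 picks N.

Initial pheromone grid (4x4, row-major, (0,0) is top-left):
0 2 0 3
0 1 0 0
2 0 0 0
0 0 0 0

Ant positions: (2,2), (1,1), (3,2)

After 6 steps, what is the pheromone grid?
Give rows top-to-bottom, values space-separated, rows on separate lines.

After step 1: ants at (1,2),(0,1),(2,2)
  0 3 0 2
  0 0 1 0
  1 0 1 0
  0 0 0 0
After step 2: ants at (2,2),(0,2),(1,2)
  0 2 1 1
  0 0 2 0
  0 0 2 0
  0 0 0 0
After step 3: ants at (1,2),(1,2),(2,2)
  0 1 0 0
  0 0 5 0
  0 0 3 0
  0 0 0 0
After step 4: ants at (2,2),(2,2),(1,2)
  0 0 0 0
  0 0 6 0
  0 0 6 0
  0 0 0 0
After step 5: ants at (1,2),(1,2),(2,2)
  0 0 0 0
  0 0 9 0
  0 0 7 0
  0 0 0 0
After step 6: ants at (2,2),(2,2),(1,2)
  0 0 0 0
  0 0 10 0
  0 0 10 0
  0 0 0 0

0 0 0 0
0 0 10 0
0 0 10 0
0 0 0 0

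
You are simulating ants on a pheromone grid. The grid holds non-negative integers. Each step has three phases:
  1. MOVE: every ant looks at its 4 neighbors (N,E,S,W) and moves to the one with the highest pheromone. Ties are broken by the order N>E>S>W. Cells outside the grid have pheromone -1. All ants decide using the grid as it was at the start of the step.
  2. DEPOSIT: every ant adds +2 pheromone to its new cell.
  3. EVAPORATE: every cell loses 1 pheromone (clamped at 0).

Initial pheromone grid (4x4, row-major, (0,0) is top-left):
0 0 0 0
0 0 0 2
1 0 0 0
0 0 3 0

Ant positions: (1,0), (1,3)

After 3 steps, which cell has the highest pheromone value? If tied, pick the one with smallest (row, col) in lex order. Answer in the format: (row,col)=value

Answer: (2,0)=2

Derivation:
Step 1: ant0:(1,0)->S->(2,0) | ant1:(1,3)->N->(0,3)
  grid max=2 at (2,0)
Step 2: ant0:(2,0)->N->(1,0) | ant1:(0,3)->S->(1,3)
  grid max=2 at (1,3)
Step 3: ant0:(1,0)->S->(2,0) | ant1:(1,3)->N->(0,3)
  grid max=2 at (2,0)
Final grid:
  0 0 0 1
  0 0 0 1
  2 0 0 0
  0 0 0 0
Max pheromone 2 at (2,0)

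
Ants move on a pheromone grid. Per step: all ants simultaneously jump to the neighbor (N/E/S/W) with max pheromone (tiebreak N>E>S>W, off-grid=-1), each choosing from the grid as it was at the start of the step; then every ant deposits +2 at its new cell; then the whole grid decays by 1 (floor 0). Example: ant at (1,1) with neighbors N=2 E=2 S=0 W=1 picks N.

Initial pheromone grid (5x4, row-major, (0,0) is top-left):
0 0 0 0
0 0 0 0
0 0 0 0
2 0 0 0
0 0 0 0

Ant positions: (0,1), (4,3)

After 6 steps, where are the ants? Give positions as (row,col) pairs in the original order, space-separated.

Step 1: ant0:(0,1)->E->(0,2) | ant1:(4,3)->N->(3,3)
  grid max=1 at (0,2)
Step 2: ant0:(0,2)->E->(0,3) | ant1:(3,3)->N->(2,3)
  grid max=1 at (0,3)
Step 3: ant0:(0,3)->S->(1,3) | ant1:(2,3)->N->(1,3)
  grid max=3 at (1,3)
Step 4: ant0:(1,3)->N->(0,3) | ant1:(1,3)->N->(0,3)
  grid max=3 at (0,3)
Step 5: ant0:(0,3)->S->(1,3) | ant1:(0,3)->S->(1,3)
  grid max=5 at (1,3)
Step 6: ant0:(1,3)->N->(0,3) | ant1:(1,3)->N->(0,3)
  grid max=5 at (0,3)

(0,3) (0,3)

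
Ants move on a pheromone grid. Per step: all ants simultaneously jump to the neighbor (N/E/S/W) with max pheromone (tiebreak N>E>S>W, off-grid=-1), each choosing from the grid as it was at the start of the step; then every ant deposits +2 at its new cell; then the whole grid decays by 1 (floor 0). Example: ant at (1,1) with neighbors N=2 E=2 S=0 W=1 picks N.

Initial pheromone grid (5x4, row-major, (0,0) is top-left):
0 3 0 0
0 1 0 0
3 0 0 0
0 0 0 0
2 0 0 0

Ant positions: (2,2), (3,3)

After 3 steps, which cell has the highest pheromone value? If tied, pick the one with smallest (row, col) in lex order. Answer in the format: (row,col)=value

Step 1: ant0:(2,2)->N->(1,2) | ant1:(3,3)->N->(2,3)
  grid max=2 at (0,1)
Step 2: ant0:(1,2)->N->(0,2) | ant1:(2,3)->N->(1,3)
  grid max=1 at (0,1)
Step 3: ant0:(0,2)->W->(0,1) | ant1:(1,3)->N->(0,3)
  grid max=2 at (0,1)
Final grid:
  0 2 0 1
  0 0 0 0
  0 0 0 0
  0 0 0 0
  0 0 0 0
Max pheromone 2 at (0,1)

Answer: (0,1)=2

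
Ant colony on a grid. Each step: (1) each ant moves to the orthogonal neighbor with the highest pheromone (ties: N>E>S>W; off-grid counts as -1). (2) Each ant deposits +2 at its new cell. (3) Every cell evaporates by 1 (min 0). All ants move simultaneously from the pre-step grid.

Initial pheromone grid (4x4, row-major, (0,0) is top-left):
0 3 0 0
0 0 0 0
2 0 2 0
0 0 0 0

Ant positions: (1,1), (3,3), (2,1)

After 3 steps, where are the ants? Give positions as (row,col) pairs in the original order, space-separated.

Step 1: ant0:(1,1)->N->(0,1) | ant1:(3,3)->N->(2,3) | ant2:(2,1)->E->(2,2)
  grid max=4 at (0,1)
Step 2: ant0:(0,1)->E->(0,2) | ant1:(2,3)->W->(2,2) | ant2:(2,2)->E->(2,3)
  grid max=4 at (2,2)
Step 3: ant0:(0,2)->W->(0,1) | ant1:(2,2)->E->(2,3) | ant2:(2,3)->W->(2,2)
  grid max=5 at (2,2)

(0,1) (2,3) (2,2)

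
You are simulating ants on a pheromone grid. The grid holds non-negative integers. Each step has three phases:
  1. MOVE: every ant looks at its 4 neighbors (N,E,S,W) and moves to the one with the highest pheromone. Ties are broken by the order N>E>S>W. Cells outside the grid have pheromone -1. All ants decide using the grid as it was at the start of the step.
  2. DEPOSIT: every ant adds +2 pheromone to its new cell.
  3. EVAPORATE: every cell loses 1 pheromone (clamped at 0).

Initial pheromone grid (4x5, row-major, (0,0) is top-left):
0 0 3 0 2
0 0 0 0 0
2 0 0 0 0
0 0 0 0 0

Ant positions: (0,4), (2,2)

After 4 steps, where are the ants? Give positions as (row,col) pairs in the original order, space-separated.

Step 1: ant0:(0,4)->S->(1,4) | ant1:(2,2)->N->(1,2)
  grid max=2 at (0,2)
Step 2: ant0:(1,4)->N->(0,4) | ant1:(1,2)->N->(0,2)
  grid max=3 at (0,2)
Step 3: ant0:(0,4)->S->(1,4) | ant1:(0,2)->E->(0,3)
  grid max=2 at (0,2)
Step 4: ant0:(1,4)->N->(0,4) | ant1:(0,3)->W->(0,2)
  grid max=3 at (0,2)

(0,4) (0,2)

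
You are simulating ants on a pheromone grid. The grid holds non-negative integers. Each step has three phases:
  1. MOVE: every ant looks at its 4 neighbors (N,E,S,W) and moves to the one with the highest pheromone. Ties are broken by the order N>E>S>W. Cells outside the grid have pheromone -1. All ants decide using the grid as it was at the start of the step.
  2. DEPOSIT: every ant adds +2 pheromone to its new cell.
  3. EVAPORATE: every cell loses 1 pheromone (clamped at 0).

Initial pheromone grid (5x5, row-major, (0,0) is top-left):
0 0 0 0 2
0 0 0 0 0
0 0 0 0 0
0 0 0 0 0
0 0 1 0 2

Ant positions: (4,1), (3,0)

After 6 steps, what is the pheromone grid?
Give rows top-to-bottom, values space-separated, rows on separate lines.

After step 1: ants at (4,2),(2,0)
  0 0 0 0 1
  0 0 0 0 0
  1 0 0 0 0
  0 0 0 0 0
  0 0 2 0 1
After step 2: ants at (3,2),(1,0)
  0 0 0 0 0
  1 0 0 0 0
  0 0 0 0 0
  0 0 1 0 0
  0 0 1 0 0
After step 3: ants at (4,2),(0,0)
  1 0 0 0 0
  0 0 0 0 0
  0 0 0 0 0
  0 0 0 0 0
  0 0 2 0 0
After step 4: ants at (3,2),(0,1)
  0 1 0 0 0
  0 0 0 0 0
  0 0 0 0 0
  0 0 1 0 0
  0 0 1 0 0
After step 5: ants at (4,2),(0,2)
  0 0 1 0 0
  0 0 0 0 0
  0 0 0 0 0
  0 0 0 0 0
  0 0 2 0 0
After step 6: ants at (3,2),(0,3)
  0 0 0 1 0
  0 0 0 0 0
  0 0 0 0 0
  0 0 1 0 0
  0 0 1 0 0

0 0 0 1 0
0 0 0 0 0
0 0 0 0 0
0 0 1 0 0
0 0 1 0 0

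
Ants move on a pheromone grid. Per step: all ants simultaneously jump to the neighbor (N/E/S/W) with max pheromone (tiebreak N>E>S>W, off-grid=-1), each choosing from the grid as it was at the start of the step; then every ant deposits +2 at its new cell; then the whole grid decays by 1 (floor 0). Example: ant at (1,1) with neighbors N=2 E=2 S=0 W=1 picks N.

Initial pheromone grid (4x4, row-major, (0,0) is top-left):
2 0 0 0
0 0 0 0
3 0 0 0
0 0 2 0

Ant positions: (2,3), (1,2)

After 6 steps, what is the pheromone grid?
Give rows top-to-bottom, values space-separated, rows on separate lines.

After step 1: ants at (1,3),(0,2)
  1 0 1 0
  0 0 0 1
  2 0 0 0
  0 0 1 0
After step 2: ants at (0,3),(0,3)
  0 0 0 3
  0 0 0 0
  1 0 0 0
  0 0 0 0
After step 3: ants at (1,3),(1,3)
  0 0 0 2
  0 0 0 3
  0 0 0 0
  0 0 0 0
After step 4: ants at (0,3),(0,3)
  0 0 0 5
  0 0 0 2
  0 0 0 0
  0 0 0 0
After step 5: ants at (1,3),(1,3)
  0 0 0 4
  0 0 0 5
  0 0 0 0
  0 0 0 0
After step 6: ants at (0,3),(0,3)
  0 0 0 7
  0 0 0 4
  0 0 0 0
  0 0 0 0

0 0 0 7
0 0 0 4
0 0 0 0
0 0 0 0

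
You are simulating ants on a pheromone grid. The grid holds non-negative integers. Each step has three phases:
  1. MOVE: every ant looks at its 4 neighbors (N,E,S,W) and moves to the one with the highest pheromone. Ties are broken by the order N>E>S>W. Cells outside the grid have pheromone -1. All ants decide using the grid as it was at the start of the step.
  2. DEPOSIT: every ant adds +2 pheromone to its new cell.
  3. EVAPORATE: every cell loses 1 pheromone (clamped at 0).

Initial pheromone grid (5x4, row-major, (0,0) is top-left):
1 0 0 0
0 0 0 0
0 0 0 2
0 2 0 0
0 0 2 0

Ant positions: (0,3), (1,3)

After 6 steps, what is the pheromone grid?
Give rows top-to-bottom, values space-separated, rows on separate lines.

After step 1: ants at (1,3),(2,3)
  0 0 0 0
  0 0 0 1
  0 0 0 3
  0 1 0 0
  0 0 1 0
After step 2: ants at (2,3),(1,3)
  0 0 0 0
  0 0 0 2
  0 0 0 4
  0 0 0 0
  0 0 0 0
After step 3: ants at (1,3),(2,3)
  0 0 0 0
  0 0 0 3
  0 0 0 5
  0 0 0 0
  0 0 0 0
After step 4: ants at (2,3),(1,3)
  0 0 0 0
  0 0 0 4
  0 0 0 6
  0 0 0 0
  0 0 0 0
After step 5: ants at (1,3),(2,3)
  0 0 0 0
  0 0 0 5
  0 0 0 7
  0 0 0 0
  0 0 0 0
After step 6: ants at (2,3),(1,3)
  0 0 0 0
  0 0 0 6
  0 0 0 8
  0 0 0 0
  0 0 0 0

0 0 0 0
0 0 0 6
0 0 0 8
0 0 0 0
0 0 0 0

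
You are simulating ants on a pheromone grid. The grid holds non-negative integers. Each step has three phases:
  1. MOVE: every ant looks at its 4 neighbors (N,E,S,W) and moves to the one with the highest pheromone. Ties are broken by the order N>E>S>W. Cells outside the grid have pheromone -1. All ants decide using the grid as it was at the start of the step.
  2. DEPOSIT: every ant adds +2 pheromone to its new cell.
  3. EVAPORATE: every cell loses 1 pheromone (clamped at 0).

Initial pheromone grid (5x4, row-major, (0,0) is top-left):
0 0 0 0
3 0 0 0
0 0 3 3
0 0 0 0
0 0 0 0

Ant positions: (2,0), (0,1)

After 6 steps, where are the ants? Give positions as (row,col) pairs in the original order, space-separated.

Step 1: ant0:(2,0)->N->(1,0) | ant1:(0,1)->E->(0,2)
  grid max=4 at (1,0)
Step 2: ant0:(1,0)->N->(0,0) | ant1:(0,2)->E->(0,3)
  grid max=3 at (1,0)
Step 3: ant0:(0,0)->S->(1,0) | ant1:(0,3)->S->(1,3)
  grid max=4 at (1,0)
Step 4: ant0:(1,0)->N->(0,0) | ant1:(1,3)->N->(0,3)
  grid max=3 at (1,0)
Step 5: ant0:(0,0)->S->(1,0) | ant1:(0,3)->S->(1,3)
  grid max=4 at (1,0)
Step 6: ant0:(1,0)->N->(0,0) | ant1:(1,3)->N->(0,3)
  grid max=3 at (1,0)

(0,0) (0,3)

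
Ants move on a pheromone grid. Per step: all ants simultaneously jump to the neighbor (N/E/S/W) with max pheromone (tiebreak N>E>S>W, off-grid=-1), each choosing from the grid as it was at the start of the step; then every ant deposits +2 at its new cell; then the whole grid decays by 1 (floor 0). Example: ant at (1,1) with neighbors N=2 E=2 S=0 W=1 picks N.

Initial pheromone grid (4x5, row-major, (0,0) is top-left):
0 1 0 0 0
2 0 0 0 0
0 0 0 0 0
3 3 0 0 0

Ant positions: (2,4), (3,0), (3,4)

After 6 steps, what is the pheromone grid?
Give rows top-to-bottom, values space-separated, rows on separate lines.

After step 1: ants at (1,4),(3,1),(2,4)
  0 0 0 0 0
  1 0 0 0 1
  0 0 0 0 1
  2 4 0 0 0
After step 2: ants at (2,4),(3,0),(1,4)
  0 0 0 0 0
  0 0 0 0 2
  0 0 0 0 2
  3 3 0 0 0
After step 3: ants at (1,4),(3,1),(2,4)
  0 0 0 0 0
  0 0 0 0 3
  0 0 0 0 3
  2 4 0 0 0
After step 4: ants at (2,4),(3,0),(1,4)
  0 0 0 0 0
  0 0 0 0 4
  0 0 0 0 4
  3 3 0 0 0
After step 5: ants at (1,4),(3,1),(2,4)
  0 0 0 0 0
  0 0 0 0 5
  0 0 0 0 5
  2 4 0 0 0
After step 6: ants at (2,4),(3,0),(1,4)
  0 0 0 0 0
  0 0 0 0 6
  0 0 0 0 6
  3 3 0 0 0

0 0 0 0 0
0 0 0 0 6
0 0 0 0 6
3 3 0 0 0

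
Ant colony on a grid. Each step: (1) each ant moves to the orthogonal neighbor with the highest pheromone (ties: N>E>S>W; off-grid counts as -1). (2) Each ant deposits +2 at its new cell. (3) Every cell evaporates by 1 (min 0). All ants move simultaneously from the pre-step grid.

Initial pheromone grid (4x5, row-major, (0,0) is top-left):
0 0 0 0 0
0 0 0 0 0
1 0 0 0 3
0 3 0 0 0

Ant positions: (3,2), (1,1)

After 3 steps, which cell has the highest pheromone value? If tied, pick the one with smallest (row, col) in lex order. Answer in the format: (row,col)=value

Step 1: ant0:(3,2)->W->(3,1) | ant1:(1,1)->N->(0,1)
  grid max=4 at (3,1)
Step 2: ant0:(3,1)->N->(2,1) | ant1:(0,1)->E->(0,2)
  grid max=3 at (3,1)
Step 3: ant0:(2,1)->S->(3,1) | ant1:(0,2)->E->(0,3)
  grid max=4 at (3,1)
Final grid:
  0 0 0 1 0
  0 0 0 0 0
  0 0 0 0 0
  0 4 0 0 0
Max pheromone 4 at (3,1)

Answer: (3,1)=4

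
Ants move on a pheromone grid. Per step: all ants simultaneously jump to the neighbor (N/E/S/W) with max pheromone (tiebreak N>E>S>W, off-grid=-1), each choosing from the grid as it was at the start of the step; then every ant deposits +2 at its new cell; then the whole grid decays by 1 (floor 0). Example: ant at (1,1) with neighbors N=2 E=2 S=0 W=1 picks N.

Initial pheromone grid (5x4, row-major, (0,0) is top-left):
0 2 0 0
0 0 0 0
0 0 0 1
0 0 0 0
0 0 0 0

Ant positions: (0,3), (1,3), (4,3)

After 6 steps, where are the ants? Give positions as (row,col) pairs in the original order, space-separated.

Step 1: ant0:(0,3)->S->(1,3) | ant1:(1,3)->S->(2,3) | ant2:(4,3)->N->(3,3)
  grid max=2 at (2,3)
Step 2: ant0:(1,3)->S->(2,3) | ant1:(2,3)->N->(1,3) | ant2:(3,3)->N->(2,3)
  grid max=5 at (2,3)
Step 3: ant0:(2,3)->N->(1,3) | ant1:(1,3)->S->(2,3) | ant2:(2,3)->N->(1,3)
  grid max=6 at (2,3)
Step 4: ant0:(1,3)->S->(2,3) | ant1:(2,3)->N->(1,3) | ant2:(1,3)->S->(2,3)
  grid max=9 at (2,3)
Step 5: ant0:(2,3)->N->(1,3) | ant1:(1,3)->S->(2,3) | ant2:(2,3)->N->(1,3)
  grid max=10 at (2,3)
Step 6: ant0:(1,3)->S->(2,3) | ant1:(2,3)->N->(1,3) | ant2:(1,3)->S->(2,3)
  grid max=13 at (2,3)

(2,3) (1,3) (2,3)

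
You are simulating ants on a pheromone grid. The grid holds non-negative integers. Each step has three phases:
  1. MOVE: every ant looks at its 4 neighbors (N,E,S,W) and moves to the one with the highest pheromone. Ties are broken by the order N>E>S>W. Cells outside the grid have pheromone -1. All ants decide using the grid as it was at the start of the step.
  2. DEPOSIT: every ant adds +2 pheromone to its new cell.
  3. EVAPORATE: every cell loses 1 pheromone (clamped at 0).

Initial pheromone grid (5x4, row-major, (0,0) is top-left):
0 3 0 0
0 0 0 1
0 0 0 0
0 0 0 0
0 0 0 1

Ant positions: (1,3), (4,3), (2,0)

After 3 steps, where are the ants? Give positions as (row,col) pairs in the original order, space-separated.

Step 1: ant0:(1,3)->N->(0,3) | ant1:(4,3)->N->(3,3) | ant2:(2,0)->N->(1,0)
  grid max=2 at (0,1)
Step 2: ant0:(0,3)->S->(1,3) | ant1:(3,3)->N->(2,3) | ant2:(1,0)->N->(0,0)
  grid max=1 at (0,0)
Step 3: ant0:(1,3)->S->(2,3) | ant1:(2,3)->N->(1,3) | ant2:(0,0)->E->(0,1)
  grid max=2 at (0,1)

(2,3) (1,3) (0,1)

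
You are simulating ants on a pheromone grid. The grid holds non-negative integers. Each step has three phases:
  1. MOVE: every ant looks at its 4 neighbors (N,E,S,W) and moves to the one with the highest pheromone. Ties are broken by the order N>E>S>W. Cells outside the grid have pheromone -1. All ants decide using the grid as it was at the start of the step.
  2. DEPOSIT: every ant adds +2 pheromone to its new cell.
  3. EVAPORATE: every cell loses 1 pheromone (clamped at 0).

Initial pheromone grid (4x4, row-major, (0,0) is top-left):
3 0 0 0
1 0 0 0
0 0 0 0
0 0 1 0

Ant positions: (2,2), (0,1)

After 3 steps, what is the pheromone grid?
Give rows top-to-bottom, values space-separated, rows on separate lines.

After step 1: ants at (3,2),(0,0)
  4 0 0 0
  0 0 0 0
  0 0 0 0
  0 0 2 0
After step 2: ants at (2,2),(0,1)
  3 1 0 0
  0 0 0 0
  0 0 1 0
  0 0 1 0
After step 3: ants at (3,2),(0,0)
  4 0 0 0
  0 0 0 0
  0 0 0 0
  0 0 2 0

4 0 0 0
0 0 0 0
0 0 0 0
0 0 2 0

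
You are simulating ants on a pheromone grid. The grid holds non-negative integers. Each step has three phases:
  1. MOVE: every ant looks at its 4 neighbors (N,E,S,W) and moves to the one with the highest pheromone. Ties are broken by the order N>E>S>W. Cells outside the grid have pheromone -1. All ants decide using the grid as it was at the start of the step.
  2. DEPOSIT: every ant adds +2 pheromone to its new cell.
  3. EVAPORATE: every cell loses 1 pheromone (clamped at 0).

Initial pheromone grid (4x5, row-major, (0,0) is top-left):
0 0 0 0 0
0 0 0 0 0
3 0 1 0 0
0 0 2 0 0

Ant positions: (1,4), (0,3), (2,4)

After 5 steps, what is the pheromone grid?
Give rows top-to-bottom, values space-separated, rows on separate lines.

After step 1: ants at (0,4),(0,4),(1,4)
  0 0 0 0 3
  0 0 0 0 1
  2 0 0 0 0
  0 0 1 0 0
After step 2: ants at (1,4),(1,4),(0,4)
  0 0 0 0 4
  0 0 0 0 4
  1 0 0 0 0
  0 0 0 0 0
After step 3: ants at (0,4),(0,4),(1,4)
  0 0 0 0 7
  0 0 0 0 5
  0 0 0 0 0
  0 0 0 0 0
After step 4: ants at (1,4),(1,4),(0,4)
  0 0 0 0 8
  0 0 0 0 8
  0 0 0 0 0
  0 0 0 0 0
After step 5: ants at (0,4),(0,4),(1,4)
  0 0 0 0 11
  0 0 0 0 9
  0 0 0 0 0
  0 0 0 0 0

0 0 0 0 11
0 0 0 0 9
0 0 0 0 0
0 0 0 0 0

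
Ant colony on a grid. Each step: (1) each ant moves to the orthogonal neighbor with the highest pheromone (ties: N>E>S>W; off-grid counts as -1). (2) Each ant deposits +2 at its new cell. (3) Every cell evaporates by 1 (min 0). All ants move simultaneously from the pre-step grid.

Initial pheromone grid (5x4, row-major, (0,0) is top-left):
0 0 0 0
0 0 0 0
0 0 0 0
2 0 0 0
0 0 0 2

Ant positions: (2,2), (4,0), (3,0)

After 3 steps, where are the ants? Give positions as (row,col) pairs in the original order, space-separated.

Step 1: ant0:(2,2)->N->(1,2) | ant1:(4,0)->N->(3,0) | ant2:(3,0)->N->(2,0)
  grid max=3 at (3,0)
Step 2: ant0:(1,2)->N->(0,2) | ant1:(3,0)->N->(2,0) | ant2:(2,0)->S->(3,0)
  grid max=4 at (3,0)
Step 3: ant0:(0,2)->E->(0,3) | ant1:(2,0)->S->(3,0) | ant2:(3,0)->N->(2,0)
  grid max=5 at (3,0)

(0,3) (3,0) (2,0)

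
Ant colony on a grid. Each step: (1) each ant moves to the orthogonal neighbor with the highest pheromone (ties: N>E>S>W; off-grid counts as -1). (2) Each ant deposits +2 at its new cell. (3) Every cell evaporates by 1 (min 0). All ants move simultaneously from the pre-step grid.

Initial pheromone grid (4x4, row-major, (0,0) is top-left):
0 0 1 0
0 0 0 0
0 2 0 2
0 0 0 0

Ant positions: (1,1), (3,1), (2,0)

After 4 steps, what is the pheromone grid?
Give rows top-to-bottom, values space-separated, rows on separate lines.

After step 1: ants at (2,1),(2,1),(2,1)
  0 0 0 0
  0 0 0 0
  0 7 0 1
  0 0 0 0
After step 2: ants at (1,1),(1,1),(1,1)
  0 0 0 0
  0 5 0 0
  0 6 0 0
  0 0 0 0
After step 3: ants at (2,1),(2,1),(2,1)
  0 0 0 0
  0 4 0 0
  0 11 0 0
  0 0 0 0
After step 4: ants at (1,1),(1,1),(1,1)
  0 0 0 0
  0 9 0 0
  0 10 0 0
  0 0 0 0

0 0 0 0
0 9 0 0
0 10 0 0
0 0 0 0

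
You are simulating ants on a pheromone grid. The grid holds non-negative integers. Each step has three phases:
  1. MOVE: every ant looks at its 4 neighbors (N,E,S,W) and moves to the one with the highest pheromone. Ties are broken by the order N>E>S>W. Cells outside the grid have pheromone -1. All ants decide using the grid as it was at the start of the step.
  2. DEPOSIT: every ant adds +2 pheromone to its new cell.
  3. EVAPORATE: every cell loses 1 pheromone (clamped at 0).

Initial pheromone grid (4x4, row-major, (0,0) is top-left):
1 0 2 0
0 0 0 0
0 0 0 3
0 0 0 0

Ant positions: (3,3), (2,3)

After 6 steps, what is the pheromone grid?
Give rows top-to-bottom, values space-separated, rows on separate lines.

After step 1: ants at (2,3),(1,3)
  0 0 1 0
  0 0 0 1
  0 0 0 4
  0 0 0 0
After step 2: ants at (1,3),(2,3)
  0 0 0 0
  0 0 0 2
  0 0 0 5
  0 0 0 0
After step 3: ants at (2,3),(1,3)
  0 0 0 0
  0 0 0 3
  0 0 0 6
  0 0 0 0
After step 4: ants at (1,3),(2,3)
  0 0 0 0
  0 0 0 4
  0 0 0 7
  0 0 0 0
After step 5: ants at (2,3),(1,3)
  0 0 0 0
  0 0 0 5
  0 0 0 8
  0 0 0 0
After step 6: ants at (1,3),(2,3)
  0 0 0 0
  0 0 0 6
  0 0 0 9
  0 0 0 0

0 0 0 0
0 0 0 6
0 0 0 9
0 0 0 0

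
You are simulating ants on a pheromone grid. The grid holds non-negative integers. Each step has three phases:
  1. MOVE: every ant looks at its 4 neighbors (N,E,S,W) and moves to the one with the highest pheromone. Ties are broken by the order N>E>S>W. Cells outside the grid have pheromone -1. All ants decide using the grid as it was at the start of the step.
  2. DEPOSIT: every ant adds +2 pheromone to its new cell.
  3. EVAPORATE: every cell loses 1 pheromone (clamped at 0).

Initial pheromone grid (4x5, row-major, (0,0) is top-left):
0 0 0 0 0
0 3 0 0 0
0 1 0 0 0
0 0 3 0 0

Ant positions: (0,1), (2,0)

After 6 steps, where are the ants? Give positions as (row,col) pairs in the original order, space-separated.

Step 1: ant0:(0,1)->S->(1,1) | ant1:(2,0)->E->(2,1)
  grid max=4 at (1,1)
Step 2: ant0:(1,1)->S->(2,1) | ant1:(2,1)->N->(1,1)
  grid max=5 at (1,1)
Step 3: ant0:(2,1)->N->(1,1) | ant1:(1,1)->S->(2,1)
  grid max=6 at (1,1)
Step 4: ant0:(1,1)->S->(2,1) | ant1:(2,1)->N->(1,1)
  grid max=7 at (1,1)
Step 5: ant0:(2,1)->N->(1,1) | ant1:(1,1)->S->(2,1)
  grid max=8 at (1,1)
Step 6: ant0:(1,1)->S->(2,1) | ant1:(2,1)->N->(1,1)
  grid max=9 at (1,1)

(2,1) (1,1)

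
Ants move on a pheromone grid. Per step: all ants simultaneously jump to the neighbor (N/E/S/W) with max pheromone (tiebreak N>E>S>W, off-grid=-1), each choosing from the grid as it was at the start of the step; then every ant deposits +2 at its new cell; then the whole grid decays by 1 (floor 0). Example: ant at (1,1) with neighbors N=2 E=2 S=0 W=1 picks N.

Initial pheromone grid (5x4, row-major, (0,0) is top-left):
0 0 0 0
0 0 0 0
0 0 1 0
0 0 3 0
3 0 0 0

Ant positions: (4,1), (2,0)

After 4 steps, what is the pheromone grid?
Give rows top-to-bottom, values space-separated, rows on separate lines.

After step 1: ants at (4,0),(1,0)
  0 0 0 0
  1 0 0 0
  0 0 0 0
  0 0 2 0
  4 0 0 0
After step 2: ants at (3,0),(0,0)
  1 0 0 0
  0 0 0 0
  0 0 0 0
  1 0 1 0
  3 0 0 0
After step 3: ants at (4,0),(0,1)
  0 1 0 0
  0 0 0 0
  0 0 0 0
  0 0 0 0
  4 0 0 0
After step 4: ants at (3,0),(0,2)
  0 0 1 0
  0 0 0 0
  0 0 0 0
  1 0 0 0
  3 0 0 0

0 0 1 0
0 0 0 0
0 0 0 0
1 0 0 0
3 0 0 0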